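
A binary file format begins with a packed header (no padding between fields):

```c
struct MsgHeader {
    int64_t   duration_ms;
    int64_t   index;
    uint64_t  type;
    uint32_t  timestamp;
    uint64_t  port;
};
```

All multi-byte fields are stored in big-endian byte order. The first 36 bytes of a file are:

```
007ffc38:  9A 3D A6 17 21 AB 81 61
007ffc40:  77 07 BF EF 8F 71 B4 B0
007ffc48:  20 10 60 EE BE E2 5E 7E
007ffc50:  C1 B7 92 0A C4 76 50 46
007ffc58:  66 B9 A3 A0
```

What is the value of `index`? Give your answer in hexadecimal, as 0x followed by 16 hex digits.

0x7707BFEF8F71B4B0

`index` follows `duration_ms` (8 bytes), so it starts at byte offset 8 and occupies 8 bytes.
Bytes at offsets 8..15: 77 07 BF EF 8F 71 B4 B0.
Big-endian stores the most-significant byte at the lowest address.
The bytes are already most-significant first: 0x7707BFEF8F71B4B0.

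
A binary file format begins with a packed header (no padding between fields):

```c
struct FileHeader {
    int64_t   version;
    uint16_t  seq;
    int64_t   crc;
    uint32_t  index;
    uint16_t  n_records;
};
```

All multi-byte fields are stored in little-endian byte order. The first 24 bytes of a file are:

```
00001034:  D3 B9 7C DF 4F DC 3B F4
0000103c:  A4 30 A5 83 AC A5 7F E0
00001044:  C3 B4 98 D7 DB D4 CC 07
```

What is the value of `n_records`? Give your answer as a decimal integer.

`n_records` follows `version` (8 B), `seq` (2 B), `crc` (8 B), `index` (4 B), so it starts at offset 8 + 2 + 8 + 4 = 22 and occupies 2 bytes.
Bytes at offsets 22..23: CC 07.
Little-endian: lowest address holds the least-significant byte.
Reassemble most-significant byte first: 07 CC → 0x07CC.
0x07CC = 1996.

1996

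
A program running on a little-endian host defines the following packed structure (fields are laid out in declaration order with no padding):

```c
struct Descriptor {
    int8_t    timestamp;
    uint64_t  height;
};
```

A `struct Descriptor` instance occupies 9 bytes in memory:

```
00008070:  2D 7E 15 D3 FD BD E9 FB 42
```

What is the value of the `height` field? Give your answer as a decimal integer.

`height` follows `timestamp` (1 byte), so it starts at byte offset 1 and occupies 8 bytes.
Bytes at offsets 1..8: 7E 15 D3 FD BD E9 FB 42.
Little-endian stores the least-significant byte at the lowest address.
Reassemble most-significant byte first: 42 FB E9 BD FD D3 15 7E → 0x42FBE9BDFDD3157E.
0x42FBE9BDFDD3157E = 4826708427874178430.

4826708427874178430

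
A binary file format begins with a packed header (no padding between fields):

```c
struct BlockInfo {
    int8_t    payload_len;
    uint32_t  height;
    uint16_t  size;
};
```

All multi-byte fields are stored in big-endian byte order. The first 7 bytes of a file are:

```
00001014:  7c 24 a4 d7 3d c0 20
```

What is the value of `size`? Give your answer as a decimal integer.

`size` follows `payload_len` (1 B), `height` (4 B), so it starts at offset 1 + 4 = 5 and occupies 2 bytes.
Bytes at offsets 5..6: C0 20.
In big-endian order the high byte comes first in memory.
The bytes are already most-significant first: 0xC020.
0xC020 = 49184.

49184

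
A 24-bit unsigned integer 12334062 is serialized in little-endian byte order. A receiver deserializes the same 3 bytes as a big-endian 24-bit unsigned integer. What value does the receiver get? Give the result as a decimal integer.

12334062 in 24-bit hexadecimal is 0xBC33EE.
Stored little-endian, the bytes at ascending addresses are EE 33 BC.
Read back as big-endian, the last byte is least significant, giving 0xEE33BC.
0xEE33BC = 15610812.

15610812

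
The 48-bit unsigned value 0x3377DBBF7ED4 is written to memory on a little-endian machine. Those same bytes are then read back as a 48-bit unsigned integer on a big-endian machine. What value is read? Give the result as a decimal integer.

233640849798963

Stored little-endian, the bytes at ascending addresses are D4 7E BF DB 77 33.
Read back as big-endian, the last byte is least significant, giving 0xD47EBFDB7733.
0xD47EBFDB7733 = 233640849798963.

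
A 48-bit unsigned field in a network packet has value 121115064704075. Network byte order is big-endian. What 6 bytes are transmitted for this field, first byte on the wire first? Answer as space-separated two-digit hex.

6E 27 4C 68 9C 4B

121115064704075 in hexadecimal, padded to 48 bits, is 0x6E274C689C4B.
Split into bytes (most-significant first): 6E 27 4C 68 9C 4B.
Big-endian stores the most-significant byte at the lowest address.
So the memory order matches the most-significant-first order: 6E 27 4C 68 9C 4B.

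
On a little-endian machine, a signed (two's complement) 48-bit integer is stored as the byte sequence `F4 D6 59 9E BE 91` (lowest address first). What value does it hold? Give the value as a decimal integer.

Little-endian: lowest address holds the least-significant byte.
Reassemble most-significant byte first: 91 BE 9E 59 D6 F4 → 0x91BE9E59D6F4.
Top bit is set, so as a signed 48-bit value this is 0x91BE9E59D6F4 − 2^48 = -121227090209036.

-121227090209036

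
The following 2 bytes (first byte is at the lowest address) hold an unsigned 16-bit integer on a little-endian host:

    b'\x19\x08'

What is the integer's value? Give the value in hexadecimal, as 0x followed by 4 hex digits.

0x0819

Little-endian stores the least-significant byte at the lowest address.
Reassemble most-significant byte first: 08 19 → 0x0819.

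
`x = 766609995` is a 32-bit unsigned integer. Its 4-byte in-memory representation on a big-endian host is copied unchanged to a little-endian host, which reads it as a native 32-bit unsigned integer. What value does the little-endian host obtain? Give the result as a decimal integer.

766609995 in 32-bit hexadecimal is 0x2DB18A4B.
Stored big-endian, the bytes at ascending addresses are 2D B1 8A 4B.
Read back as little-endian, the first byte is least significant, giving 0x4B8AB12D.
0x4B8AB12D = 1267380525.

1267380525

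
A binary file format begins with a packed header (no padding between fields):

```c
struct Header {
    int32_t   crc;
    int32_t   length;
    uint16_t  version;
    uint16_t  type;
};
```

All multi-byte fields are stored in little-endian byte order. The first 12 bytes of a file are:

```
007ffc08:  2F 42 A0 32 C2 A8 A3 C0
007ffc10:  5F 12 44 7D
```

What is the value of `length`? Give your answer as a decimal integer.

-1063016254

`length` follows `crc` (4 bytes), so it starts at byte offset 4 and occupies 4 bytes.
Bytes at offsets 4..7: C2 A8 A3 C0.
Little-endian: lowest address holds the least-significant byte.
Reassemble most-significant byte first: C0 A3 A8 C2 → 0xC0A3A8C2.
Top bit is set, so as a signed 32-bit value this is 0xC0A3A8C2 − 2^32 = -1063016254.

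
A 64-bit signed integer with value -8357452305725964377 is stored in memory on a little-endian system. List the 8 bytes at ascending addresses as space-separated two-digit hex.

A7 3F EF 59 68 5D 04 8C

Two's complement of -8357452305725964377 in 64 bits: 8357452305725964377 = 0x73FBA297A610C059; invert → 0x8C045D6859EF3FA6; add 1 → 0x8C045D6859EF3FA7.
Split into bytes (most-significant first): 8C 04 5D 68 59 EF 3F A7.
In little-endian order the low byte comes first in memory.
So at ascending addresses the bytes are A7 3F EF 59 68 5D 04 8C.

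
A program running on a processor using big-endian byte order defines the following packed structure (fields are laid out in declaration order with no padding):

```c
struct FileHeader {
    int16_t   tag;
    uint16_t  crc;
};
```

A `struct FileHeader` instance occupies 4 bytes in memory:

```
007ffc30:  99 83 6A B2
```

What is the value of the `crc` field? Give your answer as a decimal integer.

27314

`crc` follows `tag` (2 bytes), so it starts at byte offset 2 and occupies 2 bytes.
Bytes at offsets 2..3: 6A B2.
Big-endian: lowest address holds the most-significant byte.
The bytes are already most-significant first: 0x6AB2.
0x6AB2 = 27314.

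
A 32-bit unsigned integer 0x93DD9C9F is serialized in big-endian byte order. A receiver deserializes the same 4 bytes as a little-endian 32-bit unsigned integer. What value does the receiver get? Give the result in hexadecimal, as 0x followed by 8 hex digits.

0x9F9CDD93

Stored big-endian, the bytes at ascending addresses are 93 DD 9C 9F.
Read back as little-endian, the first byte is least significant, giving 0x9F9CDD93.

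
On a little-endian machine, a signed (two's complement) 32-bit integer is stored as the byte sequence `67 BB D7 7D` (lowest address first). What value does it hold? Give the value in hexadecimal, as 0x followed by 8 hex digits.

Little-endian: lowest address holds the least-significant byte.
Reassemble most-significant byte first: 7D D7 BB 67 → 0x7DD7BB67.

0x7DD7BB67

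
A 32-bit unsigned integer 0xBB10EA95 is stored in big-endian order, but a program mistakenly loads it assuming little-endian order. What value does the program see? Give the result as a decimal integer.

2515144891

Stored big-endian, the bytes at ascending addresses are BB 10 EA 95.
Read back as little-endian, the first byte is least significant, giving 0x95EA10BB.
0x95EA10BB = 2515144891.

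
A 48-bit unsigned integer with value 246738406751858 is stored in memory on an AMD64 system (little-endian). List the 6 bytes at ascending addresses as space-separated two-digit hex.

246738406751858 in hexadecimal, padded to 48 bits, is 0xE06843163E72.
Split into bytes (most-significant first): E0 68 43 16 3E 72.
Little-endian stores the least-significant byte at the lowest address.
So at ascending addresses the bytes are 72 3E 16 43 68 E0.

72 3E 16 43 68 E0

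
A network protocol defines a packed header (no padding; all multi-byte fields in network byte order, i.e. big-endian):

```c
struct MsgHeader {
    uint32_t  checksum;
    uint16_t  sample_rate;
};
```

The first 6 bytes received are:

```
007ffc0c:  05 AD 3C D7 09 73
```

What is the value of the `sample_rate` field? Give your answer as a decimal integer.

`sample_rate` follows `checksum` (4 bytes), so it starts at byte offset 4 and occupies 2 bytes.
Bytes at offsets 4..5: 09 73.
In big-endian order the high byte comes first in memory.
The bytes are already most-significant first: 0x0973.
0x0973 = 2419.

2419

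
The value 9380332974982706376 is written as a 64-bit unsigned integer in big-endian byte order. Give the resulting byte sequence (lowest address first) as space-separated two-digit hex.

9380332974982706376 in hexadecimal, padded to 64 bits, is 0x822DA32440BA34C8.
Split into bytes (most-significant first): 82 2D A3 24 40 BA 34 C8.
Big-endian: lowest address holds the most-significant byte.
So the memory order matches the most-significant-first order: 82 2D A3 24 40 BA 34 C8.

82 2D A3 24 40 BA 34 C8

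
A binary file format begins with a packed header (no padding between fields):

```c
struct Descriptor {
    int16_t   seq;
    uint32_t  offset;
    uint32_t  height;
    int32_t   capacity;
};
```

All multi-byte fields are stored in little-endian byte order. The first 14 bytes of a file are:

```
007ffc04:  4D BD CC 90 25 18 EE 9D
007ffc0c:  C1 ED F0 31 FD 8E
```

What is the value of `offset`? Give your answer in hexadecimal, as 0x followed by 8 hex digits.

0x182590CC

`offset` follows `seq` (2 bytes), so it starts at byte offset 2 and occupies 4 bytes.
Bytes at offsets 2..5: CC 90 25 18.
In little-endian order the low byte comes first in memory.
Reassemble most-significant byte first: 18 25 90 CC → 0x182590CC.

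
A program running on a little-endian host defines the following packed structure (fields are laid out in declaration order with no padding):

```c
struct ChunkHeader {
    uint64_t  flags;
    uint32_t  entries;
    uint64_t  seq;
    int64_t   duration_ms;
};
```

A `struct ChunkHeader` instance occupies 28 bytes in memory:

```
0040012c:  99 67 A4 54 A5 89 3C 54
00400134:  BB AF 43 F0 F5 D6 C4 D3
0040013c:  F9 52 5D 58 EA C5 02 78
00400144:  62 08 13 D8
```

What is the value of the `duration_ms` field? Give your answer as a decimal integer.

-2876946517946350102

`duration_ms` follows `flags` (8 B), `entries` (4 B), `seq` (8 B), so it starts at offset 8 + 4 + 8 = 20 and occupies 8 bytes.
Bytes at offsets 20..27: EA C5 02 78 62 08 13 D8.
In little-endian order the low byte comes first in memory.
Reassemble most-significant byte first: D8 13 08 62 78 02 C5 EA → 0xD81308627802C5EA.
Top bit is set, so as a signed 64-bit value this is 0xD81308627802C5EA − 2^64 = -2876946517946350102.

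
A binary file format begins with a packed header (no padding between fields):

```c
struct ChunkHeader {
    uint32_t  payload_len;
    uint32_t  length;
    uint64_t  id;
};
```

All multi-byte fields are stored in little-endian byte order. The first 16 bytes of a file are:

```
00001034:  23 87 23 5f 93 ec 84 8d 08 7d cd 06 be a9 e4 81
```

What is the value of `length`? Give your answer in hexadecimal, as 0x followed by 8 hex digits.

`length` follows `payload_len` (4 bytes), so it starts at byte offset 4 and occupies 4 bytes.
Bytes at offsets 4..7: 93 EC 84 8D.
In little-endian order the low byte comes first in memory.
Reassemble most-significant byte first: 8D 84 EC 93 → 0x8D84EC93.

0x8D84EC93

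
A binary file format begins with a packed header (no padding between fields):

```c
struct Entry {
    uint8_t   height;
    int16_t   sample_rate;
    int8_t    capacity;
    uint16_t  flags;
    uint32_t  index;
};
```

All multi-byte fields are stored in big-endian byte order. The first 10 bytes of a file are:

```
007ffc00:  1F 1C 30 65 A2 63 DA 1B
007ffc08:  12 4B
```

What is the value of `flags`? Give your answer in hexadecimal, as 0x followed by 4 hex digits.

0xA263

`flags` follows `height` (1 B), `sample_rate` (2 B), `capacity` (1 B), so it starts at offset 1 + 2 + 1 = 4 and occupies 2 bytes.
Bytes at offsets 4..5: A2 63.
Big-endian: lowest address holds the most-significant byte.
The bytes are already most-significant first: 0xA263.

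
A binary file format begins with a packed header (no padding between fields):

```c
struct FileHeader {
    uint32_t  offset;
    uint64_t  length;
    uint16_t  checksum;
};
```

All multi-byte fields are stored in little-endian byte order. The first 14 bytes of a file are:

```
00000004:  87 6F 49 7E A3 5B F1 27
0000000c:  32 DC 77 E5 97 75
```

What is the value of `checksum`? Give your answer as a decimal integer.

`checksum` follows `offset` (4 B), `length` (8 B), so it starts at offset 4 + 8 = 12 and occupies 2 bytes.
Bytes at offsets 12..13: 97 75.
Little-endian: lowest address holds the least-significant byte.
Reassemble most-significant byte first: 75 97 → 0x7597.
0x7597 = 30103.

30103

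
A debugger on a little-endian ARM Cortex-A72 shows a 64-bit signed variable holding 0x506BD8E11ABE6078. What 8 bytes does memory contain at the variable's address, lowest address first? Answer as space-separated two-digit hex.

78 60 BE 1A E1 D8 6B 50

Split into bytes (most-significant first): 50 6B D8 E1 1A BE 60 78.
In little-endian order the low byte comes first in memory.
So at ascending addresses the bytes are 78 60 BE 1A E1 D8 6B 50.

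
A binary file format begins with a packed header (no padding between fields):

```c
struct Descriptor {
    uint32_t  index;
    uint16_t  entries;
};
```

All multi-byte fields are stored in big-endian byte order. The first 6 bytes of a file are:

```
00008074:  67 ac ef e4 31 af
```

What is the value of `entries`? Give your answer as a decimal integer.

12719

`entries` follows `index` (4 bytes), so it starts at byte offset 4 and occupies 2 bytes.
Bytes at offsets 4..5: 31 AF.
In big-endian order the high byte comes first in memory.
The bytes are already most-significant first: 0x31AF.
0x31AF = 12719.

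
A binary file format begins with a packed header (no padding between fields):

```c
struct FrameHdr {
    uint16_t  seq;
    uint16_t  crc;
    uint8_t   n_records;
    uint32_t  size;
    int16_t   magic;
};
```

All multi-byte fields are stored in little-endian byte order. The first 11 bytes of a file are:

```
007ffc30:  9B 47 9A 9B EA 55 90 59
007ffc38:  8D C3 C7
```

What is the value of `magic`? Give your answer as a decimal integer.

-14397

`magic` follows `seq` (2 B), `crc` (2 B), `n_records` (1 B), `size` (4 B), so it starts at offset 2 + 2 + 1 + 4 = 9 and occupies 2 bytes.
Bytes at offsets 9..10: C3 C7.
In little-endian order the low byte comes first in memory.
Reassemble most-significant byte first: C7 C3 → 0xC7C3.
Top bit is set, so as a signed 16-bit value this is 0xC7C3 − 2^16 = -14397.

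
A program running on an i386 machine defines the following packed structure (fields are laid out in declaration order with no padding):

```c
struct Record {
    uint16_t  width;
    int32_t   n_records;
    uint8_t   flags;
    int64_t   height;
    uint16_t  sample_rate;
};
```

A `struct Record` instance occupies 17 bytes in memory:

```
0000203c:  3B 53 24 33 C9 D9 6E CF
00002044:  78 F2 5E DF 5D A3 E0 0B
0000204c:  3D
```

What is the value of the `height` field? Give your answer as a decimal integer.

-2259859374057817905

`height` follows `width` (2 B), `n_records` (4 B), `flags` (1 B), so it starts at offset 2 + 4 + 1 = 7 and occupies 8 bytes.
Bytes at offsets 7..14: CF 78 F2 5E DF 5D A3 E0.
Little-endian stores the least-significant byte at the lowest address.
Reassemble most-significant byte first: E0 A3 5D DF 5E F2 78 CF → 0xE0A35DDF5EF278CF.
Top bit is set, so as a signed 64-bit value this is 0xE0A35DDF5EF278CF − 2^64 = -2259859374057817905.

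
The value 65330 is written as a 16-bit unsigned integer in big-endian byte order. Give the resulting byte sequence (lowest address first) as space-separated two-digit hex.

65330 in hexadecimal, padded to 16 bits, is 0xFF32.
Split into bytes (most-significant first): FF 32.
Big-endian stores the most-significant byte at the lowest address.
So the memory order matches the most-significant-first order: FF 32.

FF 32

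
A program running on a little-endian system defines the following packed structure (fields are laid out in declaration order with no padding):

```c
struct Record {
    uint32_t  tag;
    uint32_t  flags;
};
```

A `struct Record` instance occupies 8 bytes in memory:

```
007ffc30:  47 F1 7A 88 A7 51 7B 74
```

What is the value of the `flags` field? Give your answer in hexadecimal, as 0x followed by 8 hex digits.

0x747B51A7

`flags` follows `tag` (4 bytes), so it starts at byte offset 4 and occupies 4 bytes.
Bytes at offsets 4..7: A7 51 7B 74.
In little-endian order the low byte comes first in memory.
Reassemble most-significant byte first: 74 7B 51 A7 → 0x747B51A7.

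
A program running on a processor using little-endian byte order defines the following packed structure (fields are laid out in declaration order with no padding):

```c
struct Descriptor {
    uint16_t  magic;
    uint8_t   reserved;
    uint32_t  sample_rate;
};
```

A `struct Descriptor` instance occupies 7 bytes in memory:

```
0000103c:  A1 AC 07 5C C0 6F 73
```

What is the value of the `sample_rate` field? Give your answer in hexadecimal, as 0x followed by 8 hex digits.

`sample_rate` follows `magic` (2 B), `reserved` (1 B), so it starts at offset 2 + 1 = 3 and occupies 4 bytes.
Bytes at offsets 3..6: 5C C0 6F 73.
Little-endian stores the least-significant byte at the lowest address.
Reassemble most-significant byte first: 73 6F C0 5C → 0x736FC05C.

0x736FC05C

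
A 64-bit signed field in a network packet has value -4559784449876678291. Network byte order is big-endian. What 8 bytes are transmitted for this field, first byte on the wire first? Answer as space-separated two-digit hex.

C0 B8 64 33 9C C0 29 6D

Two's complement of -4559784449876678291 in 64 bits: 4559784449876678291 = 0x3F479BCC633FD693; invert → 0xC0B864339CC0296C; add 1 → 0xC0B864339CC0296D.
Split into bytes (most-significant first): C0 B8 64 33 9C C0 29 6D.
Big-endian: lowest address holds the most-significant byte.
So the memory order matches the most-significant-first order: C0 B8 64 33 9C C0 29 6D.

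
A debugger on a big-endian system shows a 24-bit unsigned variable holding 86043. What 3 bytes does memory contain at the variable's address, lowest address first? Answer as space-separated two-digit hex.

01 50 1B

86043 in hexadecimal, padded to 24 bits, is 0x01501B.
Split into bytes (most-significant first): 01 50 1B.
Big-endian: lowest address holds the most-significant byte.
So the memory order matches the most-significant-first order: 01 50 1B.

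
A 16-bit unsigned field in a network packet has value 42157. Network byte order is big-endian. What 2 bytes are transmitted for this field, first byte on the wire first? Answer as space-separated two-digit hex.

42157 in hexadecimal, padded to 16 bits, is 0xA4AD.
Split into bytes (most-significant first): A4 AD.
Big-endian stores the most-significant byte at the lowest address.
So the memory order matches the most-significant-first order: A4 AD.

A4 AD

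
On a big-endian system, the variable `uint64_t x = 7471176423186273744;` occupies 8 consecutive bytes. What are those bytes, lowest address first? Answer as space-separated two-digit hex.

67 AE F3 5F 76 4A 95 D0

7471176423186273744 in hexadecimal, padded to 64 bits, is 0x67AEF35F764A95D0.
Split into bytes (most-significant first): 67 AE F3 5F 76 4A 95 D0.
In big-endian order the high byte comes first in memory.
So the memory order matches the most-significant-first order: 67 AE F3 5F 76 4A 95 D0.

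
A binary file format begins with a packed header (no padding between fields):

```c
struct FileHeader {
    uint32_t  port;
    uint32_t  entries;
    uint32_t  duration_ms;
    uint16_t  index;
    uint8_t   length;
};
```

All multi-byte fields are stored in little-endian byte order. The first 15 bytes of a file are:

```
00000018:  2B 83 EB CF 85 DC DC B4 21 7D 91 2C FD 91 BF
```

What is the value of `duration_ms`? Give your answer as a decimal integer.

`duration_ms` follows `port` (4 B), `entries` (4 B), so it starts at offset 4 + 4 = 8 and occupies 4 bytes.
Bytes at offsets 8..11: 21 7D 91 2C.
In little-endian order the low byte comes first in memory.
Reassemble most-significant byte first: 2C 91 7D 21 → 0x2C917D21.
0x2C917D21 = 747732257.

747732257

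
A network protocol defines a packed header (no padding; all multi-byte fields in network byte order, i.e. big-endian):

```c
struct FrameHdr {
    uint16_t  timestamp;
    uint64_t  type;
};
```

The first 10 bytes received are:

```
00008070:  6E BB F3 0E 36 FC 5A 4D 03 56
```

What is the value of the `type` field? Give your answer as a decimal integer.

`type` follows `timestamp` (2 bytes), so it starts at byte offset 2 and occupies 8 bytes.
Bytes at offsets 2..9: F3 0E 36 FC 5A 4D 03 56.
Big-endian: lowest address holds the most-significant byte.
The bytes are already most-significant first: 0xF30E36FC5A4D0356.
0xF30E36FC5A4D0356 = 17513996458365092694.

17513996458365092694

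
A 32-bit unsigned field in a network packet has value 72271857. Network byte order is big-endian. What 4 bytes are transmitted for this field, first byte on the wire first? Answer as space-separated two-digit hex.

72271857 in hexadecimal, padded to 32 bits, is 0x044EC7F1.
Split into bytes (most-significant first): 04 4E C7 F1.
In big-endian order the high byte comes first in memory.
So the memory order matches the most-significant-first order: 04 4E C7 F1.

04 4E C7 F1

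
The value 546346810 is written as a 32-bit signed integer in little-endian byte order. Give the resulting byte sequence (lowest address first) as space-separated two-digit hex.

546346810 in hexadecimal, padded to 32 bits, is 0x2090973A.
Split into bytes (most-significant first): 20 90 97 3A.
Little-endian: lowest address holds the least-significant byte.
So at ascending addresses the bytes are 3A 97 90 20.

3A 97 90 20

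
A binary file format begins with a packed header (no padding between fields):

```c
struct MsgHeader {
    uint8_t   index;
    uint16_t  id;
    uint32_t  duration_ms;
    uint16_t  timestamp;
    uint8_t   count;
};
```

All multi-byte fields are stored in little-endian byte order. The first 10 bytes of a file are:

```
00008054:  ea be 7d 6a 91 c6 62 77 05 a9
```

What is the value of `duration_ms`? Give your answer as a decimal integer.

1657180522

`duration_ms` follows `index` (1 B), `id` (2 B), so it starts at offset 1 + 2 = 3 and occupies 4 bytes.
Bytes at offsets 3..6: 6A 91 C6 62.
Little-endian: lowest address holds the least-significant byte.
Reassemble most-significant byte first: 62 C6 91 6A → 0x62C6916A.
0x62C6916A = 1657180522.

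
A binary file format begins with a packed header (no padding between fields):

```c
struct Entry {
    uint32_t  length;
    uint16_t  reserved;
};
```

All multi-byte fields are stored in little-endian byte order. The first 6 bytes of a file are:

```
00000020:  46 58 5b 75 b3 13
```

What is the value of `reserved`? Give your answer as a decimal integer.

5043

`reserved` follows `length` (4 bytes), so it starts at byte offset 4 and occupies 2 bytes.
Bytes at offsets 4..5: B3 13.
In little-endian order the low byte comes first in memory.
Reassemble most-significant byte first: 13 B3 → 0x13B3.
0x13B3 = 5043.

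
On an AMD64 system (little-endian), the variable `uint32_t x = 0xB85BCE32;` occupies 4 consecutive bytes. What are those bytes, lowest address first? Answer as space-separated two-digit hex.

Split into bytes (most-significant first): B8 5B CE 32.
Little-endian: lowest address holds the least-significant byte.
So at ascending addresses the bytes are 32 CE 5B B8.

32 CE 5B B8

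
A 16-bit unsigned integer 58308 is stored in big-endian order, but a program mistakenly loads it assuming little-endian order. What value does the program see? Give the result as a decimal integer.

50403

58308 in 16-bit hexadecimal is 0xE3C4.
Stored big-endian, the bytes at ascending addresses are E3 C4.
Read back as little-endian, the first byte is least significant, giving 0xC4E3.
0xC4E3 = 50403.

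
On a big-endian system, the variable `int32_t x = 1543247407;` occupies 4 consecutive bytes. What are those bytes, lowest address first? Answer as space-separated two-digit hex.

1543247407 in hexadecimal, padded to 32 bits, is 0x5BFC162F.
Split into bytes (most-significant first): 5B FC 16 2F.
Big-endian: lowest address holds the most-significant byte.
So the memory order matches the most-significant-first order: 5B FC 16 2F.

5B FC 16 2F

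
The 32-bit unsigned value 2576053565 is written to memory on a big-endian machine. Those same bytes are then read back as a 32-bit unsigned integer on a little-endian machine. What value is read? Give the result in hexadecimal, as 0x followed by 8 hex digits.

2576053565 in 32-bit hexadecimal is 0x998B753D.
Stored big-endian, the bytes at ascending addresses are 99 8B 75 3D.
Read back as little-endian, the first byte is least significant, giving 0x3D758B99.

0x3D758B99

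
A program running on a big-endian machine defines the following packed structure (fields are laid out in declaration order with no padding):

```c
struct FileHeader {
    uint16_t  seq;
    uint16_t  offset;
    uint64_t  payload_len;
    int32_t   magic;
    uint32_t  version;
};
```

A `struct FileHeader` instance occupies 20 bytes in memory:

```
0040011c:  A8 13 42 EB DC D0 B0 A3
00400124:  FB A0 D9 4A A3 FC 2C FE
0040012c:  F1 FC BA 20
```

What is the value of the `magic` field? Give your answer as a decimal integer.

`magic` follows `seq` (2 B), `offset` (2 B), `payload_len` (8 B), so it starts at offset 2 + 2 + 8 = 12 and occupies 4 bytes.
Bytes at offsets 12..15: A3 FC 2C FE.
Big-endian stores the most-significant byte at the lowest address.
The bytes are already most-significant first: 0xA3FC2CFE.
Top bit is set, so as a signed 32-bit value this is 0xA3FC2CFE − 2^32 = -1543754498.

-1543754498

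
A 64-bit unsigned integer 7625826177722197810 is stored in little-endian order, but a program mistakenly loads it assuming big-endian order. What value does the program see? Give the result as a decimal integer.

7625826177722197810 in 64-bit hexadecimal is 0x69D460815A01A732.
Stored little-endian, the bytes at ascending addresses are 32 A7 01 5A 81 60 D4 69.
Read back as big-endian, the last byte is least significant, giving 0x32A7015A8160D469.
0x32A7015A8160D469 = 3649887511236367465.

3649887511236367465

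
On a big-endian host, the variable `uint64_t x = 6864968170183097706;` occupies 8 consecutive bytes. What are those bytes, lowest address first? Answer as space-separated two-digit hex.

6864968170183097706 in hexadecimal, padded to 64 bits, is 0x5F45442DBA207D6A.
Split into bytes (most-significant first): 5F 45 44 2D BA 20 7D 6A.
In big-endian order the high byte comes first in memory.
So the memory order matches the most-significant-first order: 5F 45 44 2D BA 20 7D 6A.

5F 45 44 2D BA 20 7D 6A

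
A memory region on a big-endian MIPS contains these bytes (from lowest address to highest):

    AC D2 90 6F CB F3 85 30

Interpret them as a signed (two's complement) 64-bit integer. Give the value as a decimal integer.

-5993569344239205072

Big-endian: lowest address holds the most-significant byte.
The bytes are already most-significant first: 0xACD2906FCBF38530.
Top bit is set, so as a signed 64-bit value this is 0xACD2906FCBF38530 − 2^64 = -5993569344239205072.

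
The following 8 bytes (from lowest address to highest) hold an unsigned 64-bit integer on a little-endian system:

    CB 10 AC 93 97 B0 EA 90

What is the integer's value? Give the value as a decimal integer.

10442352851075993803

Little-endian stores the least-significant byte at the lowest address.
Reassemble most-significant byte first: 90 EA B0 97 93 AC 10 CB → 0x90EAB09793AC10CB.
0x90EAB09793AC10CB = 10442352851075993803.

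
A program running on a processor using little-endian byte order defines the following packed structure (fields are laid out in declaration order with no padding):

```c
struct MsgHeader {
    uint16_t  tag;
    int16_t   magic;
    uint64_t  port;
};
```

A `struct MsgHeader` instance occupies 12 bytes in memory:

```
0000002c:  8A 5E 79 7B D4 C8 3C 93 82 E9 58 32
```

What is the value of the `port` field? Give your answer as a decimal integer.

`port` follows `tag` (2 B), `magic` (2 B), so it starts at offset 2 + 2 = 4 and occupies 8 bytes.
Bytes at offsets 4..11: D4 C8 3C 93 82 E9 58 32.
Little-endian stores the least-significant byte at the lowest address.
Reassemble most-significant byte first: 32 58 E9 82 93 3C C8 D4 → 0x3258E982933CC8D4.
0x3258E982933CC8D4 = 3627906246872189140.

3627906246872189140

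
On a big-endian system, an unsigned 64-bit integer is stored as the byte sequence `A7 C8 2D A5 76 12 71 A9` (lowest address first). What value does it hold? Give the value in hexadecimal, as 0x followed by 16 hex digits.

0xA7C82DA5761271A9

Big-endian: lowest address holds the most-significant byte.
The bytes are already most-significant first: 0xA7C82DA5761271A9.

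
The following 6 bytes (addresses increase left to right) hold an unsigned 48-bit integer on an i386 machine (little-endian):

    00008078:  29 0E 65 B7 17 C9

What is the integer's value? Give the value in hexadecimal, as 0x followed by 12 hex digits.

Little-endian: lowest address holds the least-significant byte.
Reassemble most-significant byte first: C9 17 B7 65 0E 29 → 0xC917B7650E29.

0xC917B7650E29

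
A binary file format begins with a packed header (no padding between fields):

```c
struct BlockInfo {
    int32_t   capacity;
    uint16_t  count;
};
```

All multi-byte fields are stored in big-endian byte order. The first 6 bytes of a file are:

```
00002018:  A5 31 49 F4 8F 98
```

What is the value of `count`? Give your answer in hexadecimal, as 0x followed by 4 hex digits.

`count` follows `capacity` (4 bytes), so it starts at byte offset 4 and occupies 2 bytes.
Bytes at offsets 4..5: 8F 98.
Big-endian: lowest address holds the most-significant byte.
The bytes are already most-significant first: 0x8F98.

0x8F98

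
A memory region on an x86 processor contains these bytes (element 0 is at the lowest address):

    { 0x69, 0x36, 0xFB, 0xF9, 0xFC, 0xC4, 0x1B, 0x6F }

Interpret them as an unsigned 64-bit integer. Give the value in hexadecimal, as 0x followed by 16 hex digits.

Little-endian: lowest address holds the least-significant byte.
Reassemble most-significant byte first: 6F 1B C4 FC F9 FB 36 69 → 0x6F1BC4FCF9FB3669.

0x6F1BC4FCF9FB3669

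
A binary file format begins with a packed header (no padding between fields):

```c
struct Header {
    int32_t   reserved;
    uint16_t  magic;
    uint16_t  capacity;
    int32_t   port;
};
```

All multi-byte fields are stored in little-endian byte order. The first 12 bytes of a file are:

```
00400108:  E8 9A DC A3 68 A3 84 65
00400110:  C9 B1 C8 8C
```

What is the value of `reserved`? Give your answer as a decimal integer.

-1545823512

`reserved` is the first field, at byte offset 0, occupying 4 bytes.
Bytes at offsets 0..3: E8 9A DC A3.
Little-endian stores the least-significant byte at the lowest address.
Reassemble most-significant byte first: A3 DC 9A E8 → 0xA3DC9AE8.
Top bit is set, so as a signed 32-bit value this is 0xA3DC9AE8 − 2^32 = -1545823512.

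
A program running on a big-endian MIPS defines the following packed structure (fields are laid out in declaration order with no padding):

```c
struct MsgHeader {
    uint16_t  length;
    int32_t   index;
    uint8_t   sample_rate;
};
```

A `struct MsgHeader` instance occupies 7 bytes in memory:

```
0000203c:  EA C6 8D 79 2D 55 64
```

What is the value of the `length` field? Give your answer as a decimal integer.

60102

`length` is the first field, at byte offset 0, occupying 2 bytes.
Bytes at offsets 0..1: EA C6.
In big-endian order the high byte comes first in memory.
The bytes are already most-significant first: 0xEAC6.
0xEAC6 = 60102.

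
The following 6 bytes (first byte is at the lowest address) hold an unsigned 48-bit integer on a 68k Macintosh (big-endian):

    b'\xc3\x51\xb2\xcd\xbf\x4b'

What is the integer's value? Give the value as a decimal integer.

Big-endian: lowest address holds the most-significant byte.
The bytes are already most-significant first: 0xC351B2CDBF4B.
0xC351B2CDBF4B = 214755659595595.

214755659595595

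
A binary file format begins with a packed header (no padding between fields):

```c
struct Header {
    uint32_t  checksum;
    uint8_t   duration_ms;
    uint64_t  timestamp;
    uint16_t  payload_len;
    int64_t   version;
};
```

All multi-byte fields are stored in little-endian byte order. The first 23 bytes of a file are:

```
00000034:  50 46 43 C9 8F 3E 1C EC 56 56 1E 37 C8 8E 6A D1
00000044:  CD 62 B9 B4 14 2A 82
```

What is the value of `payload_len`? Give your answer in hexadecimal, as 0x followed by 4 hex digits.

`payload_len` follows `checksum` (4 B), `duration_ms` (1 B), `timestamp` (8 B), so it starts at offset 4 + 1 + 8 = 13 and occupies 2 bytes.
Bytes at offsets 13..14: 8E 6A.
Little-endian: lowest address holds the least-significant byte.
Reassemble most-significant byte first: 6A 8E → 0x6A8E.

0x6A8E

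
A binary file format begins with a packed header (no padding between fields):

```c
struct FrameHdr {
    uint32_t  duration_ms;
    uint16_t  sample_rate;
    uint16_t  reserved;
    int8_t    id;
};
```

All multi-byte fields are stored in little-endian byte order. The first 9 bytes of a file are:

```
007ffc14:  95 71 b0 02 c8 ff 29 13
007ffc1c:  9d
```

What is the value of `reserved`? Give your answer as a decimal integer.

4905

`reserved` follows `duration_ms` (4 B), `sample_rate` (2 B), so it starts at offset 4 + 2 = 6 and occupies 2 bytes.
Bytes at offsets 6..7: 29 13.
Little-endian stores the least-significant byte at the lowest address.
Reassemble most-significant byte first: 13 29 → 0x1329.
0x1329 = 4905.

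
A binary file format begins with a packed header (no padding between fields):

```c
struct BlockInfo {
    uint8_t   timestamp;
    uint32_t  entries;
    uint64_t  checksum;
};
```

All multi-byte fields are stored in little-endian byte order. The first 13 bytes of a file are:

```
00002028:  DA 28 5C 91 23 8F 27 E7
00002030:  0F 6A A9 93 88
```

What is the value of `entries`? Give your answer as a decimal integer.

596728872

`entries` follows `timestamp` (1 byte), so it starts at byte offset 1 and occupies 4 bytes.
Bytes at offsets 1..4: 28 5C 91 23.
In little-endian order the low byte comes first in memory.
Reassemble most-significant byte first: 23 91 5C 28 → 0x23915C28.
0x23915C28 = 596728872.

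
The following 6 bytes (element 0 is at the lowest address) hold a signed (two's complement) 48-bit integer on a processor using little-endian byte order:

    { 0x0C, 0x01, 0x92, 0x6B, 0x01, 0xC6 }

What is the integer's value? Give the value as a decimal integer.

Little-endian: lowest address holds the least-significant byte.
Reassemble most-significant byte first: C6 01 6B 92 01 0C → 0xC6016B92010C.
Top bit is set, so as a signed 48-bit value this is 0xC6016B92010C − 2^48 = -63765574713076.

-63765574713076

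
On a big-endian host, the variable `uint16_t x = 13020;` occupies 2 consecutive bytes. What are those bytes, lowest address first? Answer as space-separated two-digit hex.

32 DC

13020 in hexadecimal, padded to 16 bits, is 0x32DC.
Split into bytes (most-significant first): 32 DC.
Big-endian: lowest address holds the most-significant byte.
So the memory order matches the most-significant-first order: 32 DC.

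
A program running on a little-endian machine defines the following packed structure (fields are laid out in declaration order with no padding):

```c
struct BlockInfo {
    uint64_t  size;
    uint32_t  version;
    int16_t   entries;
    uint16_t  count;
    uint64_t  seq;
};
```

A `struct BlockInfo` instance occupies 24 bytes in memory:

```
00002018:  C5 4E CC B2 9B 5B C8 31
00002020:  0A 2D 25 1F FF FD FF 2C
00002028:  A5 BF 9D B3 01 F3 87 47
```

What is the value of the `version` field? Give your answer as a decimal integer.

`version` follows `size` (8 bytes), so it starts at byte offset 8 and occupies 4 bytes.
Bytes at offsets 8..11: 0A 2D 25 1F.
Little-endian stores the least-significant byte at the lowest address.
Reassemble most-significant byte first: 1F 25 2D 0A → 0x1F252D0A.
0x1F252D0A = 522530058.

522530058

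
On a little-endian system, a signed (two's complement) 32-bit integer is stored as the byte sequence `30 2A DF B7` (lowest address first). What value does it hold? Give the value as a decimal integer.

-1210111440

Little-endian stores the least-significant byte at the lowest address.
Reassemble most-significant byte first: B7 DF 2A 30 → 0xB7DF2A30.
Top bit is set, so as a signed 32-bit value this is 0xB7DF2A30 − 2^32 = -1210111440.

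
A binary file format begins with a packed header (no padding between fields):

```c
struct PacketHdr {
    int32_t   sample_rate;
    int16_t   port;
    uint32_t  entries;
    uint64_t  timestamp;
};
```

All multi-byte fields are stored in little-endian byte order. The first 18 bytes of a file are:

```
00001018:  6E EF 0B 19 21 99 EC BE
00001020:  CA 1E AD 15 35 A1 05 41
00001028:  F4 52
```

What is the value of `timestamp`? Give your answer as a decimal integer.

5977474097862743469

`timestamp` follows `sample_rate` (4 B), `port` (2 B), `entries` (4 B), so it starts at offset 4 + 2 + 4 = 10 and occupies 8 bytes.
Bytes at offsets 10..17: AD 15 35 A1 05 41 F4 52.
In little-endian order the low byte comes first in memory.
Reassemble most-significant byte first: 52 F4 41 05 A1 35 15 AD → 0x52F44105A13515AD.
0x52F44105A13515AD = 5977474097862743469.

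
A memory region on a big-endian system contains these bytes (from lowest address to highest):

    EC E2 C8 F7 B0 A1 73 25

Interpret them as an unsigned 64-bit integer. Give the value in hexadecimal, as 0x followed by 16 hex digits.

0xECE2C8F7B0A17325

Big-endian stores the most-significant byte at the lowest address.
The bytes are already most-significant first: 0xECE2C8F7B0A17325.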